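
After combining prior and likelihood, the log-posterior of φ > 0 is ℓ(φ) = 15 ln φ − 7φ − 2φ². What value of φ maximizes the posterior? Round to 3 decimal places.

ℓ'(φ) = 15/φ − 7 − 4φ. Setting this to zero and multiplying by φ: 4φ² + 7φ − 15 = 0.
φ = (−7 + √(7² + 4·4·15)) / (2·4) = (−7 + √289) / 8 = (−7 + 17)/8 = 5/4.
ℓ''(φ) = −15/φ² − 4 < 0, confirming a maximum.

φ̂_MAP = 1.250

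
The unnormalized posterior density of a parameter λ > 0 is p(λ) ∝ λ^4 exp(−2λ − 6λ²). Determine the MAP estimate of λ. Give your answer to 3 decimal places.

ℓ'(λ) = 4/λ − 2 − 12λ. Setting this to zero and multiplying by λ: 12λ² + 2λ − 4 = 0.
λ = (−2 + √(2² + 4·12·4)) / (2·12) = (−2 + √196) / 24 = (−2 + 14)/24 = 1/2.
ℓ''(λ) = −4/λ² − 12 < 0, confirming a maximum.

λ̂_MAP = 0.500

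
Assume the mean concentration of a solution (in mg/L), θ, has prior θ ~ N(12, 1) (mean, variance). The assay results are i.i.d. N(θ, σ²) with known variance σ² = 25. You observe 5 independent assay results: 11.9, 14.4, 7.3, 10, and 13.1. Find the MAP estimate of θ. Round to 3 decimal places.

n = 5; x̄ = (11.9 + 14.4 + 7.3 + 10 + 13.1)/5 = 56.7/5 = 11.34.
For a Normal prior and Normal likelihood with known variance, the posterior is Normal; its mode equals its mean, the precision-weighted average.
Prior precision 1/σ₀² = 1/1 = 1; data precision n/σ² = 5/25 = 0.2.
θ̂ = (1·12 + 0.2·11.34) / (1 + 0.2) = 14.268/1.2 = 11.890.

θ̂_MAP = 11.890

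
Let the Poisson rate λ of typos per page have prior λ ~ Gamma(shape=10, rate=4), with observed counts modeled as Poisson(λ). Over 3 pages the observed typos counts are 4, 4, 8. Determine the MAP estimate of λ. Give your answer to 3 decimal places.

λ̂_MAP = 3.571

Σxᵢ = 4+4+8 = 16, with n = 3.
Posterior ∝ λ^9e^(−4λ) · λ^16e^(−3λ) = λ^25e^(−7λ), i.e. Gamma(shape=26, rate=7).
The mode of a Gamma(a, b) with a ≥ 1 (shape–rate) is (a−1)/b = 25/7 ≈ 3.571.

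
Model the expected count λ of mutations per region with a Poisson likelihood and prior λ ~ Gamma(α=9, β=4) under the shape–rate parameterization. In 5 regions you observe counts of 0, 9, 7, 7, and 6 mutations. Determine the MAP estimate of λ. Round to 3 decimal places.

λ̂_MAP = 4.111

Σxᵢ = 0+9+7+7+6 = 29, with n = 5.
Posterior ∝ λ^8e^(−4λ) · λ^29e^(−5λ) = λ^37e^(−9λ), i.e. Gamma(shape=38, rate=9).
The mode of a Gamma(a, b) with a ≥ 1 (shape–rate) is (a−1)/b = 37/9 ≈ 4.111.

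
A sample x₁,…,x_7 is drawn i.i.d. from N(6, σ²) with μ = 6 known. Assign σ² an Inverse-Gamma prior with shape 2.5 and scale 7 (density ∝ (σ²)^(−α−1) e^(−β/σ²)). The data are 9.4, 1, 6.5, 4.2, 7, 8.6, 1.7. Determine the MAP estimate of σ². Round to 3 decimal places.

Sum of squared deviations about the known mean: SS = (9.4−6)² + (1−6)² + (6.5−6)² + (4.2−6)² + (7−6)² + (8.6−6)² + (1.7−6)² = 66.3.
The Normal likelihood contributes (σ²)^(−n/2) exp(−SS/(2σ²)), so the posterior is Inverse-Gamma(α + n/2, β + SS/2) = Inverse-Gamma(6, 40.15).
The mode of Inverse-Gamma(a, b) is b/(a+1) = 40.15/7 ≈ 5.736.

σ̂²_MAP = 5.736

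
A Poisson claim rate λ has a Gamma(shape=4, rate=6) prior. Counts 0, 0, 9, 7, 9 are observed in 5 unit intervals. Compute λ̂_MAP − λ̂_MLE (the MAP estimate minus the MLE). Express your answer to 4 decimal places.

Σxᵢ = 25. Posterior is Gamma(29, 11); MAP = (29−1)/11 = 28/11 ≈ 2.54545.
MLE = x̄ = 25/5 ≈ 5.00000.
Difference = 28/11 − 25/5 = -27/11 ≈ -2.4545.

MAP − MLE = -2.4545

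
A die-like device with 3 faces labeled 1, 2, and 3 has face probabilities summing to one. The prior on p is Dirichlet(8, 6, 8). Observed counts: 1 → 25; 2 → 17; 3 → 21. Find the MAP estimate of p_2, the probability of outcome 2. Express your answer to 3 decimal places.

MAP estimate: 0.268

The posterior is Dirichlet(αᵢ + nᵢ) = Dirichlet(33, 23, 29).
For a Dirichlet(a₁,…,a_K) with all aᵢ > 1, the mode has j-th component (aⱼ − 1)/(Σaᵢ − K).
Here Σaᵢ = 85 and K = 3, so p_2 = (23 − 1)/(85 − 3) = 22/82 ≈ 0.268.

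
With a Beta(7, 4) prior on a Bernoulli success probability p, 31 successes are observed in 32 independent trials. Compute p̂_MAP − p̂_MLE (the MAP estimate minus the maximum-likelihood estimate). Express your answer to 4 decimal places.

Posterior is Beta(38, 5); MAP = (38−1)/(43−2) = 37/41 ≈ 0.90244.
MLE ignores the prior: p̂_MLE = k/n = 31/32 ≈ 0.96875.
Difference = 37/41 − 31/32 = -87/1312 ≈ -0.0663.

MAP − MLE = -0.0663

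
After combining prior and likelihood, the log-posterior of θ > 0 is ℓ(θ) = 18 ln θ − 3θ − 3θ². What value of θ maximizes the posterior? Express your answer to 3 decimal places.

ℓ'(θ) = 18/θ − 3 − 6θ. Setting this to zero and multiplying by θ: 6θ² + 3θ − 18 = 0.
θ = (−3 + √(3² + 4·6·18)) / (2·6) = (−3 + √441) / 12 = (−3 + 21)/12 = 3/2.
ℓ''(θ) = −18/θ² − 6 < 0, confirming a maximum.

θ̂_MAP = 1.500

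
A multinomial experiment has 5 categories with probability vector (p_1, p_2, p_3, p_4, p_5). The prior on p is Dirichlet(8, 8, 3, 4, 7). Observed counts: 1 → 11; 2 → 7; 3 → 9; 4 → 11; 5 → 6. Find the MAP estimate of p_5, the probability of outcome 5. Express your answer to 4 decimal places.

MAP estimate: 0.1739

The posterior is Dirichlet(αᵢ + nᵢ) = Dirichlet(19, 15, 12, 15, 13).
For a Dirichlet(a₁,…,a_K) with all aᵢ > 1, the mode has j-th component (aⱼ − 1)/(Σaᵢ − K).
Here Σaᵢ = 74 and K = 5, so p_5 = (13 − 1)/(74 − 5) = 12/69 ≈ 0.1739.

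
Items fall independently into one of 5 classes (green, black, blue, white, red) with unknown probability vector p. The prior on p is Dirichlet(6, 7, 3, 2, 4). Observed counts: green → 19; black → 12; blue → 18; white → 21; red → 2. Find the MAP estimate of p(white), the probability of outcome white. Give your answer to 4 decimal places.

The posterior is Dirichlet(αᵢ + nᵢ) = Dirichlet(25, 19, 21, 23, 6).
For a Dirichlet(a₁,…,a_K) with all aᵢ > 1, the mode has j-th component (aⱼ − 1)/(Σaᵢ − K).
Here Σaᵢ = 94 and K = 5, so p(white) = (23 − 1)/(94 − 5) = 22/89 ≈ 0.2472.

MAP estimate of p(white) = 0.2472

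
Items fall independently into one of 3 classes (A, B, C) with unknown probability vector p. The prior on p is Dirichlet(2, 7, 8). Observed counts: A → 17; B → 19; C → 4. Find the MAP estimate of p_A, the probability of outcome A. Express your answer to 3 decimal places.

MAP estimate of p_A = 0.333

The posterior is Dirichlet(αᵢ + nᵢ) = Dirichlet(19, 26, 12).
For a Dirichlet(a₁,…,a_K) with all aᵢ > 1, the mode has j-th component (aⱼ − 1)/(Σaᵢ − K).
Here Σaᵢ = 57 and K = 3, so p_A = (19 − 1)/(57 − 3) = 18/54 ≈ 0.333.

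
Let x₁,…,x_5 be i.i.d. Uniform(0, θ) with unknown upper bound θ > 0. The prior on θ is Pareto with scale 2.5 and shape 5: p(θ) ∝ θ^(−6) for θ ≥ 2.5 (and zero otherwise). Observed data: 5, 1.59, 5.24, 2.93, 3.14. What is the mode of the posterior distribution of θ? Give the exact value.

θ̂_MAP = 5.24

The Uniform(0, θ) likelihood is θ^(−n) for θ ≥ max(xᵢ), zero otherwise. Here max(xᵢ) = 5.24.
Posterior ∝ θ^(−6) · θ^(−5) = θ^(−11) on θ ≥ max(2.5, 5.24) = 5.24.
This density is strictly decreasing in θ, so the posterior mode lies at the lower boundary of the support.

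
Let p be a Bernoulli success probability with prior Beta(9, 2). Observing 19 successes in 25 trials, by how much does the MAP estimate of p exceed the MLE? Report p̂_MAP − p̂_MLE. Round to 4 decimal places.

MAP − MLE = 0.0341

Posterior is Beta(28, 8); MAP = (28−1)/(36−2) = 27/34 ≈ 0.79412.
MLE ignores the prior: p̂_MLE = k/n = 19/25 ≈ 0.76000.
Difference = 27/34 − 19/25 = 29/850 ≈ 0.0341.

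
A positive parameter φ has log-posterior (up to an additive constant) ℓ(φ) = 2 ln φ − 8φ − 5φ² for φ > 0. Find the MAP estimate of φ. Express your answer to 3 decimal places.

φ̂_MAP = 0.200

ℓ'(φ) = 2/φ − 8 − 10φ. Setting this to zero and multiplying by φ: 10φ² + 8φ − 2 = 0.
φ = (−8 + √(8² + 4·10·2)) / (2·10) = (−8 + √144) / 20 = (−8 + 12)/20 = 1/5.
ℓ''(φ) = −2/φ² − 10 < 0, confirming a maximum.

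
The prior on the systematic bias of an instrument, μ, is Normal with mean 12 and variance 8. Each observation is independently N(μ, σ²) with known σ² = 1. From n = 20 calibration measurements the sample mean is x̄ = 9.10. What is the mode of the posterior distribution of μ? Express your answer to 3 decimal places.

n = 20, x̄ = 9.10.
For a Normal prior and Normal likelihood with known variance, the posterior is Normal; its mode equals its mean, the precision-weighted average.
Prior precision 1/σ₀² = 1/8 = 0.125; data precision n/σ² = 20/1 = 20.
μ̂ = (0.125·12 + 20·9.1) / (0.125 + 20) = 183.5/20.125 = 1468/161 ≈ 9.118.

μ̂_MAP = 9.118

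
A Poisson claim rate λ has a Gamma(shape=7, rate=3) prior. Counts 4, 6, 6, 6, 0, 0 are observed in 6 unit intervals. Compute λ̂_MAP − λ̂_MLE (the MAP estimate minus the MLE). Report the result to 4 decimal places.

MAP − MLE = -0.5556

Σxᵢ = 22. Posterior is Gamma(29, 9); MAP = (29−1)/9 = 28/9 ≈ 3.11111.
MLE = x̄ = 22/6 ≈ 3.66667.
Difference = 28/9 − 22/6 = -5/9 ≈ -0.5556.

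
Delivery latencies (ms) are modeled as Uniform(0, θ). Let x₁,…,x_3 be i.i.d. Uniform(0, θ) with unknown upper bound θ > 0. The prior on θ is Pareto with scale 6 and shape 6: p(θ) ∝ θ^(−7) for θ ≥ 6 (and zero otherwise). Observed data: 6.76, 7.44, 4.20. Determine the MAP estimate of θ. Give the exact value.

θ̂_MAP = 7.44

The Uniform(0, θ) likelihood is θ^(−n) for θ ≥ max(xᵢ), zero otherwise. Here max(xᵢ) = 7.44.
Posterior ∝ θ^(−7) · θ^(−3) = θ^(−10) on θ ≥ max(6, 7.44) = 7.44.
This density is strictly decreasing in θ, so the posterior mode lies at the lower boundary of the support.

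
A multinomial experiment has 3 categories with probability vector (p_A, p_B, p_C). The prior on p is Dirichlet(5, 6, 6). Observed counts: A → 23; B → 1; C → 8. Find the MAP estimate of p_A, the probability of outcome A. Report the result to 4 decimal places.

MAP estimate of p_A = 0.5870

The posterior is Dirichlet(αᵢ + nᵢ) = Dirichlet(28, 7, 14).
For a Dirichlet(a₁,…,a_K) with all aᵢ > 1, the mode has j-th component (aⱼ − 1)/(Σaᵢ − K).
Here Σaᵢ = 49 and K = 3, so p_A = (28 − 1)/(49 − 3) = 27/46 ≈ 0.5870.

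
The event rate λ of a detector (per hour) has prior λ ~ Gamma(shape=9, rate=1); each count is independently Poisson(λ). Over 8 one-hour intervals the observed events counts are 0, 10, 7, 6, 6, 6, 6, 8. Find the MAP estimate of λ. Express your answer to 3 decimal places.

λ̂_MAP = 6.333

Σxᵢ = 0+10+7+6+6+6+6+8 = 49, with n = 8.
Posterior ∝ λ^8e^(−1λ) · λ^49e^(−8λ) = λ^57e^(−9λ), i.e. Gamma(shape=58, rate=9).
The mode of a Gamma(a, b) with a ≥ 1 (shape–rate) is (a−1)/b = 57/9 ≈ 6.333.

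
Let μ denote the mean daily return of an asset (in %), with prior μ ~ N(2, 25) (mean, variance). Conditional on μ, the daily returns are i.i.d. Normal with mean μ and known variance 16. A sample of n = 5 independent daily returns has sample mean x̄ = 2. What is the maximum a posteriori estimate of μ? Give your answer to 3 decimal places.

μ̂_MAP = 2.000

n = 5, x̄ = 2.
For a Normal prior and Normal likelihood with known variance, the posterior is Normal; its mode equals its mean, the precision-weighted average.
Prior precision 1/σ₀² = 1/25 = 0.04; data precision n/σ² = 5/16 = 0.3125.
μ̂ = (0.04·2 + 0.3125·2) / (0.04 + 0.3125) = 0.705/0.3525 = 2.000.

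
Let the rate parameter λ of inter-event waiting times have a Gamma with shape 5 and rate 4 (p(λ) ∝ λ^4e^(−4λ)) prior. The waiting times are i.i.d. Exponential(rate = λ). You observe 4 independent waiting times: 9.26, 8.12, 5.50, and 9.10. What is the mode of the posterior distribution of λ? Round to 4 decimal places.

λ̂_MAP = 0.2223

The Exponential(rate=λ) likelihood is ∝ λ^n e^(−λΣtᵢ). Here n = 4 and Σtᵢ = 9.26 + 8.12 + 5.50 + 9.10 = 31.98.
Posterior ∝ λ^4e^(−4λ) · λ^4e^(−31.98λ) = λ^8e^(−35.98λ), i.e. Gamma(9, 35.98).
Mode = (a−1)/b = 8/35.98 ≈ 0.2223.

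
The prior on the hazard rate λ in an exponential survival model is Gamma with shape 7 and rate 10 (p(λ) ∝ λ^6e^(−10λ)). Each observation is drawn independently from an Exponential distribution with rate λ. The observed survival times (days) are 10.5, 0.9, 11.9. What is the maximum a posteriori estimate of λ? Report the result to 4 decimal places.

λ̂_MAP = 0.2703

The Exponential(rate=λ) likelihood is ∝ λ^n e^(−λΣtᵢ). Here n = 3 and Σtᵢ = 10.5 + 0.9 + 11.9 = 23.3.
Posterior ∝ λ^6e^(−10λ) · λ^3e^(−23.3λ) = λ^9e^(−33.3λ), i.e. Gamma(10, 33.3).
Mode = (a−1)/b = 9/33.3 ≈ 0.2703.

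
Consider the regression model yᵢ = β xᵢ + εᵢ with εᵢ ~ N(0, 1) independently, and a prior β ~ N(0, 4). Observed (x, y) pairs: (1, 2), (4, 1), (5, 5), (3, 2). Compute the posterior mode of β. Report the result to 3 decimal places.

β̂_MAP = 0.722

log p(β | y) = −Σ(yᵢ − βxᵢ)²/(2·1) − β²/(2·4) + const.
Setting the derivative to zero: Σxᵢ(yᵢ − βxᵢ)/1 − β/4 = 0, so β = Σxᵢyᵢ / (Σxᵢ² + σ²/τ²).
Σxᵢyᵢ = 1·2 + 4·1 + 5·5 + 3·2 = 37; Σxᵢ² = 51; σ²/τ² = 0.25.
β̂_MAP = 37 / (51 + 0.25) = 37/51.25 ≈ 0.722.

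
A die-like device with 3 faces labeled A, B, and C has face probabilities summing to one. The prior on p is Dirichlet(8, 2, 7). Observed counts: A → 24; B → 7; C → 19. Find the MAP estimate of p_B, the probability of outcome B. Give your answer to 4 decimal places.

The posterior is Dirichlet(αᵢ + nᵢ) = Dirichlet(32, 9, 26).
For a Dirichlet(a₁,…,a_K) with all aᵢ > 1, the mode has j-th component (aⱼ − 1)/(Σaᵢ − K).
Here Σaᵢ = 67 and K = 3, so p_B = (9 − 1)/(67 − 3) = 8/64 ≈ 0.1250.

MAP estimate of p_B = 0.1250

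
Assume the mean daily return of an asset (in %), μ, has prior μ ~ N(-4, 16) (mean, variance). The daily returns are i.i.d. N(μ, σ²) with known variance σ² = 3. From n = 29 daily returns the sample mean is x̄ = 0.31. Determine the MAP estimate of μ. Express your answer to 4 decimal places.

μ̂_MAP = 0.2823

n = 29, x̄ = 0.31.
For a Normal prior and Normal likelihood with known variance, the posterior is Normal; its mode equals its mean, the precision-weighted average.
Prior precision 1/σ₀² = 1/16 = 0.0625; data precision n/σ² = 29/3.
μ̂ = (0.0625·(-4) + (29/3)·0.31) / (0.0625 + 29/3) = (206/75)/(467/48) = 3296/11675 ≈ 0.2823.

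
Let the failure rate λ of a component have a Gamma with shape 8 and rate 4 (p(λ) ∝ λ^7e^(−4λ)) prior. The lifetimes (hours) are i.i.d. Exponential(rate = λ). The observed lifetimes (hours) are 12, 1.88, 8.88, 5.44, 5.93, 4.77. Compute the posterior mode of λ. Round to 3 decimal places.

λ̂_MAP = 0.303

The Exponential(rate=λ) likelihood is ∝ λ^n e^(−λΣtᵢ). Here n = 6 and Σtᵢ = 12 + 1.88 + 8.88 + 5.44 + 5.93 + 4.77 = 38.90.
Posterior ∝ λ^7e^(−4λ) · λ^6e^(−38.90λ) = λ^13e^(−42.90λ), i.e. Gamma(14, 42.90).
Mode = (a−1)/b = 13/42.90 ≈ 0.303.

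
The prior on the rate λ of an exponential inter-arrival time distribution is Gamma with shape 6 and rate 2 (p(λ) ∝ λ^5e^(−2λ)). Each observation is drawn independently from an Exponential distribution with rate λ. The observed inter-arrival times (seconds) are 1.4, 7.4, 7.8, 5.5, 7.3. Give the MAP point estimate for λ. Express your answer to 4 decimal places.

λ̂_MAP = 0.3185

The Exponential(rate=λ) likelihood is ∝ λ^n e^(−λΣtᵢ). Here n = 5 and Σtᵢ = 1.4 + 7.4 + 7.8 + 5.5 + 7.3 = 29.4.
Posterior ∝ λ^5e^(−2λ) · λ^5e^(−29.4λ) = λ^10e^(−31.4λ), i.e. Gamma(11, 31.4).
Mode = (a−1)/b = 10/31.4 ≈ 0.3185.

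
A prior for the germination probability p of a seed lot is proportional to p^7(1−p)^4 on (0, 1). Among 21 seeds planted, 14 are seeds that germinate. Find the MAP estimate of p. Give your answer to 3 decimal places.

p̂_MAP = 0.656

The prior density ∝ p^7(1−p)^4 is the kernel of Beta(8, 5).
Data: 14 successes in 21 trials. The binomial likelihood contributes p^14(1−p)^7, so the posterior is Beta(8+14, 5+7) = Beta(22, 12).
For Beta(a, b) with a, b > 1 the mode is (a−1)/(a+b−2) = 21/32 ≈ 0.656.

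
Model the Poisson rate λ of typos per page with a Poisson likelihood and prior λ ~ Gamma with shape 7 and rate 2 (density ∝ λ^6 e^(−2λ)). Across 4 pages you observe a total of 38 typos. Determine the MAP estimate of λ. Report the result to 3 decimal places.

λ̂_MAP = 7.333

Σxᵢ = 38, n = 4.
Posterior ∝ λ^6e^(−2λ) · λ^38e^(−4λ) = λ^44e^(−6λ), i.e. Gamma(shape=45, rate=6).
The mode of a Gamma(a, b) with a ≥ 1 (shape–rate) is (a−1)/b = 44/6 ≈ 7.333.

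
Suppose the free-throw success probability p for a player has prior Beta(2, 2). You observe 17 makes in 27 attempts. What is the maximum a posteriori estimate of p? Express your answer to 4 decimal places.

p̂_MAP = 0.6207

Prior: Beta(2, 2).
Data: 17 successes in 27 trials. The binomial likelihood contributes p^17(1−p)^10, so the posterior is Beta(2+17, 2+10) = Beta(19, 12).
For Beta(a, b) with a, b > 1 the mode is (a−1)/(a+b−2) = 18/29 ≈ 0.6207.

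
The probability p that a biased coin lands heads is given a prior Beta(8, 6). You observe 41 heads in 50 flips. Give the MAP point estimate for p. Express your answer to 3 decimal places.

Prior: Beta(8, 6).
Data: 41 successes in 50 trials. The binomial likelihood contributes p^41(1−p)^9, so the posterior is Beta(8+41, 6+9) = Beta(49, 15).
For Beta(a, b) with a, b > 1 the mode is (a−1)/(a+b−2) = 48/62 ≈ 0.774.

p̂_MAP = 0.774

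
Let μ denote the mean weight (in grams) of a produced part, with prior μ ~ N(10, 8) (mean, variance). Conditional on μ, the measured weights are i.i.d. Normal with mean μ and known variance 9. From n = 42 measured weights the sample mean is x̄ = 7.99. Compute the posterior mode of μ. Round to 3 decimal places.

μ̂_MAP = 8.042

n = 42, x̄ = 7.99.
For a Normal prior and Normal likelihood with known variance, the posterior is Normal; its mode equals its mean, the precision-weighted average.
Prior precision 1/σ₀² = 1/8 = 0.125; data precision n/σ² = 42/9 = 14/3.
μ̂ = (0.125·10 + (14/3)·7.99) / (0.125 + 14/3) = (11561/300)/(115/24) = 23122/2875 ≈ 8.042.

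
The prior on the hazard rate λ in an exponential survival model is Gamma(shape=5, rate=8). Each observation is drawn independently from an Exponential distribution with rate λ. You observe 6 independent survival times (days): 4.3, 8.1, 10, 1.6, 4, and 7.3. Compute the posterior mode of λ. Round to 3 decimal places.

The Exponential(rate=λ) likelihood is ∝ λ^n e^(−λΣtᵢ). Here n = 6 and Σtᵢ = 4.3 + 8.1 + 10 + 1.6 + 4 + 7.3 = 35.3.
Posterior ∝ λ^4e^(−8λ) · λ^6e^(−35.3λ) = λ^10e^(−43.3λ), i.e. Gamma(11, 43.3).
Mode = (a−1)/b = 10/43.3 ≈ 0.231.

λ̂_MAP = 0.231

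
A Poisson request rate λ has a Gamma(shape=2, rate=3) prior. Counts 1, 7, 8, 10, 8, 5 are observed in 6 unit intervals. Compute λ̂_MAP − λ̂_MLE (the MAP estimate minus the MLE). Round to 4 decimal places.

MAP − MLE = -2.0556

Σxᵢ = 39. Posterior is Gamma(41, 9); MAP = (41−1)/9 = 40/9 ≈ 4.44444.
MLE = x̄ = 39/6 ≈ 6.50000.
Difference = 40/9 − 39/6 = -37/18 ≈ -2.0556.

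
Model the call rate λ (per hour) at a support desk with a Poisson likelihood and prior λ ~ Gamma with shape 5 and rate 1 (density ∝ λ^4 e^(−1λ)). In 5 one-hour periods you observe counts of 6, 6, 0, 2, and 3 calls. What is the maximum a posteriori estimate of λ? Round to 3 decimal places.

λ̂_MAP = 3.500

Σxᵢ = 6+6+0+2+3 = 17, with n = 5.
Posterior ∝ λ^4e^(−1λ) · λ^17e^(−5λ) = λ^21e^(−6λ), i.e. Gamma(shape=22, rate=6).
The mode of a Gamma(a, b) with a ≥ 1 (shape–rate) is (a−1)/b = 21/6 ≈ 3.500.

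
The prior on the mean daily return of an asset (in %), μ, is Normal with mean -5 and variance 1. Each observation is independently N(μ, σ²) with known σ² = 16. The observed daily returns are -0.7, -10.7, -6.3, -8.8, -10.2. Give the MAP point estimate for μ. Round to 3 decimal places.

n = 5; x̄ = ((-0.7) + (-10.7) + (-6.3) + (-8.8) + (-10.2))/5 = -36.7/5 = -7.34.
For a Normal prior and Normal likelihood with known variance, the posterior is Normal; its mode equals its mean, the precision-weighted average.
Prior precision 1/σ₀² = 1/1 = 1; data precision n/σ² = 5/16 = 0.3125.
μ̂ = (1·(-5) + 0.3125·(-7.34)) / (1 + 0.3125) = (-7.29375)/1.3125 = -389/70 ≈ -5.557.

μ̂_MAP = -5.557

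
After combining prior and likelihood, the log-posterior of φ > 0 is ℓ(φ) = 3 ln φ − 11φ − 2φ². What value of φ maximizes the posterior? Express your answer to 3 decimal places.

φ̂_MAP = 0.250

ℓ'(φ) = 3/φ − 11 − 4φ. Setting this to zero and multiplying by φ: 4φ² + 11φ − 3 = 0.
φ = (−11 + √(11² + 4·4·3)) / (2·4) = (−11 + √169) / 8 = (−11 + 13)/8 = 1/4.
ℓ''(φ) = −3/φ² − 4 < 0, confirming a maximum.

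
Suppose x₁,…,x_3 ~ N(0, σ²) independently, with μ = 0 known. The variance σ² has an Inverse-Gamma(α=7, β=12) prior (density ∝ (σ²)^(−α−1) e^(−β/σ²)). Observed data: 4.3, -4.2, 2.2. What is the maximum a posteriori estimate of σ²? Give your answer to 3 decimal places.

σ̂²_MAP = 3.419

Sum of squared deviations about the known mean: SS = (4.3−0)² + (-4.2−0)² + (2.2−0)² = 40.97.
The Normal likelihood contributes (σ²)^(−n/2) exp(−SS/(2σ²)), so the posterior is Inverse-Gamma(α + n/2, β + SS/2) = Inverse-Gamma(8.5, 32.485).
The mode of Inverse-Gamma(a, b) is b/(a+1) = 32.485/9.5 ≈ 3.419.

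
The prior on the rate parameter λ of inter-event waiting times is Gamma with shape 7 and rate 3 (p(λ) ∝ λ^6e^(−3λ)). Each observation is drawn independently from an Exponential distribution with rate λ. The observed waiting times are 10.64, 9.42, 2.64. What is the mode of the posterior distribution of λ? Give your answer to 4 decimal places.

The Exponential(rate=λ) likelihood is ∝ λ^n e^(−λΣtᵢ). Here n = 3 and Σtᵢ = 10.64 + 9.42 + 2.64 = 22.70.
Posterior ∝ λ^6e^(−3λ) · λ^3e^(−22.70λ) = λ^9e^(−25.70λ), i.e. Gamma(10, 25.70).
Mode = (a−1)/b = 9/25.70 ≈ 0.3502.

λ̂_MAP = 0.3502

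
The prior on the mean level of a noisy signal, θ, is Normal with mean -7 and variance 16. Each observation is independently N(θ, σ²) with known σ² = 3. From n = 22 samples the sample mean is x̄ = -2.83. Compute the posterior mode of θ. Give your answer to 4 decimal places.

n = 22, x̄ = -2.83.
For a Normal prior and Normal likelihood with known variance, the posterior is Normal; its mode equals its mean, the precision-weighted average.
Prior precision 1/σ₀² = 1/16 = 0.0625; data precision n/σ² = 22/3.
θ̂ = (0.0625·(-7) + (22/3)·(-2.83)) / (0.0625 + 22/3) = (-25429/1200)/(355/48) = -25429/8875 ≈ -2.8652.

θ̂_MAP = -2.8652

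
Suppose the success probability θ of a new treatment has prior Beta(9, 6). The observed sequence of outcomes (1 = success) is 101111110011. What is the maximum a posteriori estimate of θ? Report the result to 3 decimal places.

Prior: Beta(9, 6).
Data: 9 successes in 12 trials (from the sequence). The binomial likelihood contributes θ^9(1−θ)^3, so the posterior is Beta(9+9, 6+3) = Beta(18, 9).
For Beta(a, b) with a, b > 1 the mode is (a−1)/(a+b−2) = 17/25 ≈ 0.680.

θ̂_MAP = 0.680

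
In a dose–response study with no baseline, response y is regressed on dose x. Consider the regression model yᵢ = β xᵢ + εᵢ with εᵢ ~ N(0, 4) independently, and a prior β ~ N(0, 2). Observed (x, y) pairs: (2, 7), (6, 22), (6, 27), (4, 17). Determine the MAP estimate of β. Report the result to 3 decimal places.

log p(β | y) = −Σ(yᵢ − βxᵢ)²/(2·4) − β²/(2·2) + const.
Setting the derivative to zero: Σxᵢ(yᵢ − βxᵢ)/4 − β/2 = 0, so β = Σxᵢyᵢ / (Σxᵢ² + σ²/τ²).
Σxᵢyᵢ = 2·7 + 6·22 + 6·27 + 4·17 = 376; Σxᵢ² = 92; σ²/τ² = 2.
β̂_MAP = 376 / (92 + 2) = 376/94 ≈ 4.000.

β̂_MAP = 4.000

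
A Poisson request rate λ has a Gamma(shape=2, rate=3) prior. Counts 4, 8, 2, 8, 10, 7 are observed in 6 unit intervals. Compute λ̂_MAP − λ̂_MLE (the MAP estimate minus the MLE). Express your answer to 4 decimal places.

Σxᵢ = 39. Posterior is Gamma(41, 9); MAP = (41−1)/9 = 40/9 ≈ 4.44444.
MLE = x̄ = 39/6 ≈ 6.50000.
Difference = 40/9 − 39/6 = -37/18 ≈ -2.0556.

MAP − MLE = -2.0556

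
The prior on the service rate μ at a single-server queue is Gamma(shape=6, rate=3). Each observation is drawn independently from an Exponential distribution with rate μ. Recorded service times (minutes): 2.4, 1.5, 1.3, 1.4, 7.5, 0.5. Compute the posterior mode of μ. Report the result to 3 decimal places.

The Exponential(rate=μ) likelihood is ∝ μ^n e^(−μΣtᵢ). Here n = 6 and Σtᵢ = 2.4 + 1.5 + 1.3 + 1.4 + 7.5 + 0.5 = 14.6.
Posterior ∝ μ^5e^(−3μ) · μ^6e^(−14.6μ) = μ^11e^(−17.6μ), i.e. Gamma(12, 17.6).
Mode = (a−1)/b = 11/17.6 ≈ 0.625.

μ̂_MAP = 0.625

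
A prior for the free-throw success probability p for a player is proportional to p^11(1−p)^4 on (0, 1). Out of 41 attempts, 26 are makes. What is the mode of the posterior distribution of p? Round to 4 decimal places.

p̂_MAP = 0.6607

The prior density ∝ p^11(1−p)^4 is the kernel of Beta(12, 5).
Data: 26 successes in 41 trials. The binomial likelihood contributes p^26(1−p)^15, so the posterior is Beta(12+26, 5+15) = Beta(38, 20).
For Beta(a, b) with a, b > 1 the mode is (a−1)/(a+b−2) = 37/56 ≈ 0.6607.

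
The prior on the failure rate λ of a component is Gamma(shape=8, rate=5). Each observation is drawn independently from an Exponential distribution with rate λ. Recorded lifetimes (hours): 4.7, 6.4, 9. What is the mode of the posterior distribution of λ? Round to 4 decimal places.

The Exponential(rate=λ) likelihood is ∝ λ^n e^(−λΣtᵢ). Here n = 3 and Σtᵢ = 4.7 + 6.4 + 9 = 20.1.
Posterior ∝ λ^7e^(−5λ) · λ^3e^(−20.1λ) = λ^10e^(−25.1λ), i.e. Gamma(11, 25.1).
Mode = (a−1)/b = 10/25.1 ≈ 0.3984.

λ̂_MAP = 0.3984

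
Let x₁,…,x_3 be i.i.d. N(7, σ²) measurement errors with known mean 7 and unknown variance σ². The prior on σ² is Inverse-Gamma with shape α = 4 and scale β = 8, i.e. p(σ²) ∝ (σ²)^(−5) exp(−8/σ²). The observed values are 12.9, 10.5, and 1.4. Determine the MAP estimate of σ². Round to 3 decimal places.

Sum of squared deviations about the known mean: SS = (12.9−7)² + (10.5−7)² + (1.4−7)² = 78.42.
The Normal likelihood contributes (σ²)^(−n/2) exp(−SS/(2σ²)), so the posterior is Inverse-Gamma(α + n/2, β + SS/2) = Inverse-Gamma(5.5, 47.21).
The mode of Inverse-Gamma(a, b) is b/(a+1) = 47.21/6.5 ≈ 7.263.

σ̂²_MAP = 7.263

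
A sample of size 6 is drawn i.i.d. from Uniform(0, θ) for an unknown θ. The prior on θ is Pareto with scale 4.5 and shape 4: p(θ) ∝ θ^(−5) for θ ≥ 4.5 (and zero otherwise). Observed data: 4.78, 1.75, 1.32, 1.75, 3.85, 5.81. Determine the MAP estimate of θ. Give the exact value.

θ̂_MAP = 5.81

The Uniform(0, θ) likelihood is θ^(−n) for θ ≥ max(xᵢ), zero otherwise. Here max(xᵢ) = 5.81.
Posterior ∝ θ^(−5) · θ^(−6) = θ^(−11) on θ ≥ max(4.5, 5.81) = 5.81.
This density is strictly decreasing in θ, so the posterior mode lies at the lower boundary of the support.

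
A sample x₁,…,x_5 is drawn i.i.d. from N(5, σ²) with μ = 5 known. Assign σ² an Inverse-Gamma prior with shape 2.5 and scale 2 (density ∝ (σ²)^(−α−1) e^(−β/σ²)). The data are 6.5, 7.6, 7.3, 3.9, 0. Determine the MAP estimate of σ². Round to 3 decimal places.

σ̂²_MAP = 3.709

Sum of squared deviations about the known mean: SS = (6.5−5)² + (7.6−5)² + (7.3−5)² + (3.9−5)² + (0−5)² = 40.51.
The Normal likelihood contributes (σ²)^(−n/2) exp(−SS/(2σ²)), so the posterior is Inverse-Gamma(α + n/2, β + SS/2) = Inverse-Gamma(5, 22.255).
The mode of Inverse-Gamma(a, b) is b/(a+1) = 22.255/6 ≈ 3.709.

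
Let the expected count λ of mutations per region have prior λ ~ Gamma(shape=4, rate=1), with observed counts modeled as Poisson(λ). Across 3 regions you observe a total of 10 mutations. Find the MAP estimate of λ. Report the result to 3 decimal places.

λ̂_MAP = 3.250

Σxᵢ = 10, n = 3.
Posterior ∝ λ^3e^(−1λ) · λ^10e^(−3λ) = λ^13e^(−4λ), i.e. Gamma(shape=14, rate=4).
The mode of a Gamma(a, b) with a ≥ 1 (shape–rate) is (a−1)/b = 13/4 ≈ 3.250.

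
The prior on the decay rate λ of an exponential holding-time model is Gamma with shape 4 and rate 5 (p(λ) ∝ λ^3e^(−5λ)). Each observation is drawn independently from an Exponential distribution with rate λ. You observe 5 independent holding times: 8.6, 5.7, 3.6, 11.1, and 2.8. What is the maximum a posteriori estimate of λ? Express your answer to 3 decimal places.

λ̂_MAP = 0.217

The Exponential(rate=λ) likelihood is ∝ λ^n e^(−λΣtᵢ). Here n = 5 and Σtᵢ = 8.6 + 5.7 + 3.6 + 11.1 + 2.8 = 31.8.
Posterior ∝ λ^3e^(−5λ) · λ^5e^(−31.8λ) = λ^8e^(−36.8λ), i.e. Gamma(9, 36.8).
Mode = (a−1)/b = 8/36.8 ≈ 0.217.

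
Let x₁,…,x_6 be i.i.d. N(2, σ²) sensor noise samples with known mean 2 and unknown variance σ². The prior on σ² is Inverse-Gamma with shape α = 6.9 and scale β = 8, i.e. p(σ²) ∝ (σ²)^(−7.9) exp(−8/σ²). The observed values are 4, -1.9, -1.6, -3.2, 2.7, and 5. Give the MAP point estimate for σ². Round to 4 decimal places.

Sum of squared deviations about the known mean: SS = (4−2)² + (-1.9−2)² + (-1.6−2)² + (-3.2−2)² + (2.7−2)² + (5−2)² = 68.7.
The Normal likelihood contributes (σ²)^(−n/2) exp(−SS/(2σ²)), so the posterior is Inverse-Gamma(α + n/2, β + SS/2) = Inverse-Gamma(9.9, 42.35).
The mode of Inverse-Gamma(a, b) is b/(a+1) = 42.35/10.9 ≈ 3.8853.

σ̂²_MAP = 3.8853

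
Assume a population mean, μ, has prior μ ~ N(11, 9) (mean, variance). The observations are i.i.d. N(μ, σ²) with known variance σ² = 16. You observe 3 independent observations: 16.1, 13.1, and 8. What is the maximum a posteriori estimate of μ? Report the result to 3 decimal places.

μ̂_MAP = 11.879

n = 3; x̄ = (16.1 + 13.1 + 8)/3 = 37.2/3 = 12.4.
For a Normal prior and Normal likelihood with known variance, the posterior is Normal; its mode equals its mean, the precision-weighted average.
Prior precision 1/σ₀² = 1/9; data precision n/σ² = 3/16 = 0.1875.
μ̂ = ((1/9)·11 + 0.1875·12.4) / (1/9 + 0.1875) = (1277/360)/(43/144) = 2554/215 ≈ 11.879.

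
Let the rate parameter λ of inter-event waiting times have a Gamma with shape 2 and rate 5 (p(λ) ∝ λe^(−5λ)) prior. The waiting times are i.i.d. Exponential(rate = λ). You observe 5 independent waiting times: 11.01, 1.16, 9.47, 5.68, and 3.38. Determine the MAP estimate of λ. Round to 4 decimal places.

The Exponential(rate=λ) likelihood is ∝ λ^n e^(−λΣtᵢ). Here n = 5 and Σtᵢ = 11.01 + 1.16 + 9.47 + 5.68 + 3.38 = 30.70.
Posterior ∝ λe^(−5λ) · λ^5e^(−30.70λ) = λ^6e^(−35.70λ), i.e. Gamma(7, 35.70).
Mode = (a−1)/b = 6/35.70 ≈ 0.1681.

λ̂_MAP = 0.1681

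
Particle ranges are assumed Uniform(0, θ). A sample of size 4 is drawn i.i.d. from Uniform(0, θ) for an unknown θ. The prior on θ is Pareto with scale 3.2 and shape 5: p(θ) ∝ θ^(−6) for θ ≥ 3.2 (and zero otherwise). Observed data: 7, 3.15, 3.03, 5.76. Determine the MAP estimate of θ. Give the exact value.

θ̂_MAP = 7

The Uniform(0, θ) likelihood is θ^(−n) for θ ≥ max(xᵢ), zero otherwise. Here max(xᵢ) = 7.
Posterior ∝ θ^(−6) · θ^(−4) = θ^(−10) on θ ≥ max(3.2, 7) = 7.
This density is strictly decreasing in θ, so the posterior mode lies at the lower boundary of the support.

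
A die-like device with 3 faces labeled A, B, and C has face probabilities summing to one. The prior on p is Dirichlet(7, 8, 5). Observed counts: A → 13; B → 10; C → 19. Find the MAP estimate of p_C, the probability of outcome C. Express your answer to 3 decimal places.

MAP estimate of p_C = 0.390

The posterior is Dirichlet(αᵢ + nᵢ) = Dirichlet(20, 18, 24).
For a Dirichlet(a₁,…,a_K) with all aᵢ > 1, the mode has j-th component (aⱼ − 1)/(Σaᵢ − K).
Here Σaᵢ = 62 and K = 3, so p_C = (24 − 1)/(62 − 3) = 23/59 ≈ 0.390.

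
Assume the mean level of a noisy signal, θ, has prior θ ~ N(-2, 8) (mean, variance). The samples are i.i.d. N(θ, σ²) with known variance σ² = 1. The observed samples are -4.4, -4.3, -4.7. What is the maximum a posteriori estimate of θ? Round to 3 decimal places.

θ̂_MAP = -4.368

n = 3; x̄ = ((-4.4) + (-4.3) + (-4.7))/3 = -13.4/3 = -67/15 ≈ -4.4667.
For a Normal prior and Normal likelihood with known variance, the posterior is Normal; its mode equals its mean, the precision-weighted average.
Prior precision 1/σ₀² = 1/8 = 0.125; data precision n/σ² = 3/1 = 3.
θ̂ = (0.125·(-2) + 3·(-67/15)) / (0.125 + 3) = (-13.65)/3.125 = -4.368.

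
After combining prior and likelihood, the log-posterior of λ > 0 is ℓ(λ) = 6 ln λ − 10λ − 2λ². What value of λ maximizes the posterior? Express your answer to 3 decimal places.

ℓ'(λ) = 6/λ − 10 − 4λ. Setting this to zero and multiplying by λ: 4λ² + 10λ − 6 = 0.
λ = (−10 + √(10² + 4·4·6)) / (2·4) = (−10 + √196) / 8 = (−10 + 14)/8 = 1/2.
ℓ''(λ) = −6/λ² − 4 < 0, confirming a maximum.

λ̂_MAP = 0.500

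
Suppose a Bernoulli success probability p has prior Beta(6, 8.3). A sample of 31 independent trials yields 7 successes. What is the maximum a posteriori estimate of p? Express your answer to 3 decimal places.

Prior: Beta(6, 8.3).
Data: 7 successes in 31 trials. The binomial likelihood contributes p^7(1−p)^24, so the posterior is Beta(6+7, 8.3+24) = Beta(13, 32.3).
For Beta(a, b) with a, b > 1 the mode is (a−1)/(a+b−2) = 12/43.3 ≈ 0.277.

p̂_MAP = 0.277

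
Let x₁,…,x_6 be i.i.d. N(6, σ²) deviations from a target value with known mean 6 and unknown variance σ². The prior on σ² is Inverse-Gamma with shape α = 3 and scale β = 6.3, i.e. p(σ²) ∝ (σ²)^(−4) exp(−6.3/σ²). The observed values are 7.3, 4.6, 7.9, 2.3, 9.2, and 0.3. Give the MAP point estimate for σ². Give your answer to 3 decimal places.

Sum of squared deviations about the known mean: SS = (7.3−6)² + (4.6−6)² + (7.9−6)² + (2.3−6)² + (9.2−6)² + (0.3−6)² = 63.68.
The Normal likelihood contributes (σ²)^(−n/2) exp(−SS/(2σ²)), so the posterior is Inverse-Gamma(α + n/2, β + SS/2) = Inverse-Gamma(6, 38.14).
The mode of Inverse-Gamma(a, b) is b/(a+1) = 38.14/7 ≈ 5.449.

σ̂²_MAP = 5.449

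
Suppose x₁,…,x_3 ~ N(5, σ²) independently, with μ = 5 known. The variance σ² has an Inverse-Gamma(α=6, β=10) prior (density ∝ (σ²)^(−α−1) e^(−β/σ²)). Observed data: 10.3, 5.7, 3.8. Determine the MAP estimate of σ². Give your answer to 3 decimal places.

σ̂²_MAP = 2.942

Sum of squared deviations about the known mean: SS = (10.3−5)² + (5.7−5)² + (3.8−5)² = 30.02.
The Normal likelihood contributes (σ²)^(−n/2) exp(−SS/(2σ²)), so the posterior is Inverse-Gamma(α + n/2, β + SS/2) = Inverse-Gamma(7.5, 25.01).
The mode of Inverse-Gamma(a, b) is b/(a+1) = 25.01/8.5 ≈ 2.942.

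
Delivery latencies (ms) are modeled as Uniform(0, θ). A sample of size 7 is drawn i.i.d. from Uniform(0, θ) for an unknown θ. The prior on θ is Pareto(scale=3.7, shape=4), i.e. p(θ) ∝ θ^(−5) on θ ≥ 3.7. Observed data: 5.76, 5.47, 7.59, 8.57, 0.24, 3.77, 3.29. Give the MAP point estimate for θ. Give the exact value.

θ̂_MAP = 8.57

The Uniform(0, θ) likelihood is θ^(−n) for θ ≥ max(xᵢ), zero otherwise. Here max(xᵢ) = 8.57.
Posterior ∝ θ^(−5) · θ^(−7) = θ^(−12) on θ ≥ max(3.7, 8.57) = 8.57.
This density is strictly decreasing in θ, so the posterior mode lies at the lower boundary of the support.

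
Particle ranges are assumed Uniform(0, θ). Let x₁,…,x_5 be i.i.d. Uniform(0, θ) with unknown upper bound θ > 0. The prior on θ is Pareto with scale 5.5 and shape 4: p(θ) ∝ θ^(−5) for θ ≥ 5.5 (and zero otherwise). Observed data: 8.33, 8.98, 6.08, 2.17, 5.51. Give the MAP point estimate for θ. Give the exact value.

The Uniform(0, θ) likelihood is θ^(−n) for θ ≥ max(xᵢ), zero otherwise. Here max(xᵢ) = 8.98.
Posterior ∝ θ^(−5) · θ^(−5) = θ^(−10) on θ ≥ max(5.5, 8.98) = 8.98.
This density is strictly decreasing in θ, so the posterior mode lies at the lower boundary of the support.

θ̂_MAP = 8.98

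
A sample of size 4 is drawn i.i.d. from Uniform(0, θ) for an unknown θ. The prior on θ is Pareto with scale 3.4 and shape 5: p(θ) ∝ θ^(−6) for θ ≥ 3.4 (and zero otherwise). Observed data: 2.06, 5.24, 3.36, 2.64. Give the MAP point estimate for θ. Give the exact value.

θ̂_MAP = 5.24

The Uniform(0, θ) likelihood is θ^(−n) for θ ≥ max(xᵢ), zero otherwise. Here max(xᵢ) = 5.24.
Posterior ∝ θ^(−6) · θ^(−4) = θ^(−10) on θ ≥ max(3.4, 5.24) = 5.24.
This density is strictly decreasing in θ, so the posterior mode lies at the lower boundary of the support.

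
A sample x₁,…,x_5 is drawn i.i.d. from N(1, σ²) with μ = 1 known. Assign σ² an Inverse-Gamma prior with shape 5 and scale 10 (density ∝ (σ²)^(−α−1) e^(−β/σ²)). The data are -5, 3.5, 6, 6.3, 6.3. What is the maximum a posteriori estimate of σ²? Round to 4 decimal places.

σ̂²_MAP = 8.4371

Sum of squared deviations about the known mean: SS = (-5−1)² + (3.5−1)² + (6−1)² + (6.3−1)² + (6.3−1)² = 123.43.
The Normal likelihood contributes (σ²)^(−n/2) exp(−SS/(2σ²)), so the posterior is Inverse-Gamma(α + n/2, β + SS/2) = Inverse-Gamma(7.5, 71.715).
The mode of Inverse-Gamma(a, b) is b/(a+1) = 71.715/8.5 ≈ 8.4371.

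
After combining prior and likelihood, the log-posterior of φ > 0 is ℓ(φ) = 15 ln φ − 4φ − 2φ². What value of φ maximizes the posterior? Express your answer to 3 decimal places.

ℓ'(φ) = 15/φ − 4 − 4φ. Setting this to zero and multiplying by φ: 4φ² + 4φ − 15 = 0.
φ = (−4 + √(4² + 4·4·15)) / (2·4) = (−4 + √256) / 8 = (−4 + 16)/8 = 3/2.
ℓ''(φ) = −15/φ² − 4 < 0, confirming a maximum.

φ̂_MAP = 1.500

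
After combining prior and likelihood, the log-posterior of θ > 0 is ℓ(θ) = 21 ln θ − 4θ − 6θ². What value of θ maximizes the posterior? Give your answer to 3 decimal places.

θ̂_MAP = 1.167

ℓ'(θ) = 21/θ − 4 − 12θ. Setting this to zero and multiplying by θ: 12θ² + 4θ − 21 = 0.
θ = (−4 + √(4² + 4·12·21)) / (2·12) = (−4 + √1024) / 24 = (−4 + 32)/24 = 7/6.
ℓ''(θ) = −21/θ² − 12 < 0, confirming a maximum.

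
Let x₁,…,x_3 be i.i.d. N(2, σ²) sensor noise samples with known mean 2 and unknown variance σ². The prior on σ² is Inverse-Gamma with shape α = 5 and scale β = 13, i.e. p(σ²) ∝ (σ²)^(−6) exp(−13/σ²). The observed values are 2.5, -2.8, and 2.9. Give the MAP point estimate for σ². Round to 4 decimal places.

Sum of squared deviations about the known mean: SS = (2.5−2)² + (-2.8−2)² + (2.9−2)² = 24.1.
The Normal likelihood contributes (σ²)^(−n/2) exp(−SS/(2σ²)), so the posterior is Inverse-Gamma(α + n/2, β + SS/2) = Inverse-Gamma(6.5, 25.05).
The mode of Inverse-Gamma(a, b) is b/(a+1) = 25.05/7.5 ≈ 3.3400.

σ̂²_MAP = 3.3400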